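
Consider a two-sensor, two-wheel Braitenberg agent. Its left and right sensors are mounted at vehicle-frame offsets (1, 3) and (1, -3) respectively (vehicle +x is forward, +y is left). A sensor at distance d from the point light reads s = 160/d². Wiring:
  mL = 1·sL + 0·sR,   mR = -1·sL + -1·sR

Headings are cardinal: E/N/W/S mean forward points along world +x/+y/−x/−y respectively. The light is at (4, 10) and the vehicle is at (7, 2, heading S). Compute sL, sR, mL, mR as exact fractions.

left sensor world pos  = (10, 1); dL² = 117
right sensor world pos = (4, 1); dR² = 81
sL = 160/117 = 160/117
sR = 160/81 = 160/81
mL = 1·sL + 0·sR = 160/117
mR = -1·sL + -1·sR = -3520/1053

160/117 160/81 160/117 -3520/1053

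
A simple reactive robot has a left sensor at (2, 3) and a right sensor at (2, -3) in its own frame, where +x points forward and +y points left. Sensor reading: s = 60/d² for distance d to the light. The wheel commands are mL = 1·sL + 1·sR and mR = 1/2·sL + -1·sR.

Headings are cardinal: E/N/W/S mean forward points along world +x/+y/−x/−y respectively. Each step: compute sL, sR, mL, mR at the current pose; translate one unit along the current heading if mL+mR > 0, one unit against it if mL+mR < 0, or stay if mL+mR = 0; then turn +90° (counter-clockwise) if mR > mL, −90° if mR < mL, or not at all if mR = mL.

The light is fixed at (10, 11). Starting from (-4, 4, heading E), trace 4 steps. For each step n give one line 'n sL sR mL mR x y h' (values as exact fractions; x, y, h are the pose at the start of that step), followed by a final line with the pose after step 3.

n=0: pose=(-4,4,E); sL=3/8, sR=15/61; mL=303/488, mR=-57/976; mL+mR=9/16 → advance +1; mR−mL=-663/976 → turn -1·90°
n=1: pose=(-3,4,S); sL=60/181, sR=60/337; mL=31080/60997, mR=-750/60997; mL+mR=90/181 → advance +1; mR−mL=-31830/60997 → turn -1·90°
n=2: pose=(-3,3,W); sL=30/173, sR=6/25; mL=1788/4325, mR=-663/4325; mL+mR=45/173 → advance +1; mR−mL=-2451/4325 → turn -1·90°
n=3: pose=(-4,3,N); sL=12/65, sR=60/157; mL=5784/10205, mR=-2958/10205; mL+mR=18/65 → advance +1; mR−mL=-8742/10205 → turn -1·90°

0 3/8 15/61 303/488 -57/976 -4 4 E
1 60/181 60/337 31080/60997 -750/60997 -3 4 S
2 30/173 6/25 1788/4325 -663/4325 -3 3 W
3 12/65 60/157 5784/10205 -2958/10205 -4 3 N
final -4 4 E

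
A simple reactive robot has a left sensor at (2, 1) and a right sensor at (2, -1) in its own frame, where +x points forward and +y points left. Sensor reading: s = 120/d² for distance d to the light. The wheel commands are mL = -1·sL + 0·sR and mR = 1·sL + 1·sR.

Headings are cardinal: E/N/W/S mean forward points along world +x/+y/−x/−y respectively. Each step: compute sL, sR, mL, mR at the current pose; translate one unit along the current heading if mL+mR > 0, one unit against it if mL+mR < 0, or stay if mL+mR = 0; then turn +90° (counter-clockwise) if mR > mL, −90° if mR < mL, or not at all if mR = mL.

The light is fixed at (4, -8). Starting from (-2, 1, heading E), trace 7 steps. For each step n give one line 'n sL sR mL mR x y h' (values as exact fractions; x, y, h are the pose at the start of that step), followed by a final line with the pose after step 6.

n=0: pose=(-2,1,E); sL=30/29, sR=3/2; mL=-30/29, mR=147/58; mL+mR=3/2 → advance +1; mR−mL=207/58 → turn +1·90°
n=1: pose=(-1,1,N); sL=120/157, sR=120/137; mL=-120/157, mR=35280/21509; mL+mR=120/137 → advance +1; mR−mL=51720/21509 → turn +1·90°
n=2: pose=(-1,2,W); sL=12/13, sR=12/17; mL=-12/13, mR=360/221; mL+mR=12/17 → advance +1; mR−mL=564/221 → turn +1·90°
n=3: pose=(-2,2,S); sL=120/89, sR=120/113; mL=-120/89, mR=24240/10057; mL+mR=120/113 → advance +1; mR−mL=37800/10057 → turn +1·90°
n=4: pose=(-2,1,E); sL=30/29, sR=3/2; mL=-30/29, mR=147/58; mL+mR=3/2 → advance +1; mR−mL=207/58 → turn +1·90°
n=5: pose=(-1,1,N); sL=120/157, sR=120/137; mL=-120/157, mR=35280/21509; mL+mR=120/137 → advance +1; mR−mL=51720/21509 → turn +1·90°
n=6: pose=(-1,2,W); sL=12/13, sR=12/17; mL=-12/13, mR=360/221; mL+mR=12/17 → advance +1; mR−mL=564/221 → turn +1·90°

0 30/29 3/2 -30/29 147/58 -2 1 E
1 120/157 120/137 -120/157 35280/21509 -1 1 N
2 12/13 12/17 -12/13 360/221 -1 2 W
3 120/89 120/113 -120/89 24240/10057 -2 2 S
4 30/29 3/2 -30/29 147/58 -2 1 E
5 120/157 120/137 -120/157 35280/21509 -1 1 N
6 12/13 12/17 -12/13 360/221 -1 2 W
final -2 2 S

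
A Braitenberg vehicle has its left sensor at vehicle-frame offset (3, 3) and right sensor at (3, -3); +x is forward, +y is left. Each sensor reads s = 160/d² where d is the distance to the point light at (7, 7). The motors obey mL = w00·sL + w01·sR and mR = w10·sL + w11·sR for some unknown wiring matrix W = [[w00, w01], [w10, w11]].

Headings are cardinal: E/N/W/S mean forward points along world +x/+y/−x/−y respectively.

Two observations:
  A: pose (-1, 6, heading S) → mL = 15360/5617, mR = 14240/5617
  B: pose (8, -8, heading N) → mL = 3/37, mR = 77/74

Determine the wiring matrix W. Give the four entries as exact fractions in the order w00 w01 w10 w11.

obs A: pose=(-1,6,S) → sL=160/41, sR=160/137, mL=15360/5617, mR=14240/5617
obs B: pose=(8,-8,N) → sL=40/37, sR=1, mL=3/37, mR=77/74
sensor matrix S = [[160/41, 160/137], [40/37, 1]]; det S = 548640/207829
solve [mL_A; mL_B] = S·[w00; w01] and [mR_A; mR_B] = S·[w10; w11]:
  w00 = 1, w01 = -1, w10 = 1/2, w11 = 1/2

1 -1 1/2 1/2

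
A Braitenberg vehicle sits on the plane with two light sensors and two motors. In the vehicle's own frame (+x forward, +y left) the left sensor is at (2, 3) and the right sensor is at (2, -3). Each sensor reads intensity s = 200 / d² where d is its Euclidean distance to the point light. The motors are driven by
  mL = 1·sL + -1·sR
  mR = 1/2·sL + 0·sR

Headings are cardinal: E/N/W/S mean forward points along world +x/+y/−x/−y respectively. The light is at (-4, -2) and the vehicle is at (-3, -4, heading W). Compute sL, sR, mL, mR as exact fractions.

100/13 100 -1200/13 50/13

left sensor world pos  = (-5, -7); dL² = 26
right sensor world pos = (-5, -1); dR² = 2
sL = 200/26 = 100/13
sR = 200/2 = 100
mL = 1·sL + -1·sR = -1200/13
mR = 1/2·sL + 0·sR = 50/13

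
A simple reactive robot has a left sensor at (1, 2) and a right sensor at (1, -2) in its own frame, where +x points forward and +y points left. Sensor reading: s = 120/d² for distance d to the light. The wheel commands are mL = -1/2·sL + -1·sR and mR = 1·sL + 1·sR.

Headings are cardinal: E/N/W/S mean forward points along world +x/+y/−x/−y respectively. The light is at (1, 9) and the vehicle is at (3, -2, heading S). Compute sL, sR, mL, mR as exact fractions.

3/4 5/6 -29/24 19/12

left sensor world pos  = (5, -3); dL² = 160
right sensor world pos = (1, -3); dR² = 144
sL = 120/160 = 3/4
sR = 120/144 = 5/6
mL = -1/2·sL + -1·sR = -29/24
mR = 1·sL + 1·sR = 19/12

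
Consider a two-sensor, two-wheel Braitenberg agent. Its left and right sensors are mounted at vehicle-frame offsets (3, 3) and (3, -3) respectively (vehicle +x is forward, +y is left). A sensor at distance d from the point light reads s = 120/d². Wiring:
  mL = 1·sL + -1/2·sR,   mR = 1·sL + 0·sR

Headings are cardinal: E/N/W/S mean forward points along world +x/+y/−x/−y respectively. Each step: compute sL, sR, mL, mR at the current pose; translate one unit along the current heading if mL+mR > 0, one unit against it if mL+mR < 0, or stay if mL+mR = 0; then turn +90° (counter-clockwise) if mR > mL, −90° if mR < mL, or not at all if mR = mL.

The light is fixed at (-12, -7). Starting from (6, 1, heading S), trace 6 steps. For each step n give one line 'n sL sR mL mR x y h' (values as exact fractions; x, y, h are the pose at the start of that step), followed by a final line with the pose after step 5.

n=0: pose=(6,1,S); sL=60/233, sR=12/25; mL=102/5825, mR=60/233; mL+mR=1602/5825 → advance +1; mR−mL=6/25 → turn +1·90°
n=1: pose=(6,0,E); sL=120/541, sR=120/457; mL=22380/247237, mR=120/541; mL+mR=77220/247237 → advance +1; mR−mL=60/457 → turn +1·90°
n=2: pose=(7,0,N); sL=30/89, sR=15/73; mL=3045/12994, mR=30/89; mL+mR=7425/12994 → advance +1; mR−mL=15/146 → turn +1·90°
n=3: pose=(7,1,W); sL=120/281, sR=120/377; mL=28380/105937, mR=120/281; mL+mR=73620/105937 → advance +1; mR−mL=60/377 → turn +1·90°
n=4: pose=(6,1,S); sL=60/233, sR=12/25; mL=102/5825, mR=60/233; mL+mR=1602/5825 → advance +1; mR−mL=6/25 → turn +1·90°
n=5: pose=(6,0,E); sL=120/541, sR=120/457; mL=22380/247237, mR=120/541; mL+mR=77220/247237 → advance +1; mR−mL=60/457 → turn +1·90°

0 60/233 12/25 102/5825 60/233 6 1 S
1 120/541 120/457 22380/247237 120/541 6 0 E
2 30/89 15/73 3045/12994 30/89 7 0 N
3 120/281 120/377 28380/105937 120/281 7 1 W
4 60/233 12/25 102/5825 60/233 6 1 S
5 120/541 120/457 22380/247237 120/541 6 0 E
final 7 0 N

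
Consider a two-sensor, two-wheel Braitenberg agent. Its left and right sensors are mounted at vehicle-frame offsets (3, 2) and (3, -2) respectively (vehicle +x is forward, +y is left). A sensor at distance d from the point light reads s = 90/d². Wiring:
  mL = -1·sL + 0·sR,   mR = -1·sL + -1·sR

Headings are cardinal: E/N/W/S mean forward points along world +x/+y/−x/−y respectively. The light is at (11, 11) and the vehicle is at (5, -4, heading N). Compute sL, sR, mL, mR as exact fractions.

45/104 9/16 -45/104 -207/208

left sensor world pos  = (3, -1); dL² = 208
right sensor world pos = (7, -1); dR² = 160
sL = 90/208 = 45/104
sR = 90/160 = 9/16
mL = -1·sL + 0·sR = -45/104
mR = -1·sL + -1·sR = -207/208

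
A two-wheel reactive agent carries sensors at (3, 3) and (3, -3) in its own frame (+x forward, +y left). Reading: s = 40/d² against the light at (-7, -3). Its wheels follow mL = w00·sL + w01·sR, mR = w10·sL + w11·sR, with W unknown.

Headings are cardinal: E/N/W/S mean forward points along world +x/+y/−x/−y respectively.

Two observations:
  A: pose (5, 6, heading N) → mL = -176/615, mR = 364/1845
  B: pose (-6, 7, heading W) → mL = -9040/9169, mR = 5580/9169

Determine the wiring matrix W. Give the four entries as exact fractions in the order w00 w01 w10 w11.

obs A: pose=(5,6,N) → sL=8/45, sR=40/369, mL=-176/615, mR=364/1845
obs B: pose=(-6,7,W) → sL=40/53, sR=40/173, mL=-9040/9169, mR=5580/9169
sensor matrix S = [[8/45, 40/369], [40/53, 40/173]]; det S = -137728/3383361
solve [mL_A; mL_B] = S·[w00; w01] and [mR_A; mR_B] = S·[w10; w11]:
  w00 = -1, w01 = -1, w10 = 1/2, w11 = 1

-1 -1 1/2 1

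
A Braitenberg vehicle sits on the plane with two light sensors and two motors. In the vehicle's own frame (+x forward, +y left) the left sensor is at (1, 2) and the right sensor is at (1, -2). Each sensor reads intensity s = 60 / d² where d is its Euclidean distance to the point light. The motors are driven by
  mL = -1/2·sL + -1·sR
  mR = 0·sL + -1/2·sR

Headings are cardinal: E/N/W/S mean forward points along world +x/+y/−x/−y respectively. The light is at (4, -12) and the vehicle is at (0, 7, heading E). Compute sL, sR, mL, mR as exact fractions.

left sensor world pos  = (1, 9); dL² = 450
right sensor world pos = (1, 5); dR² = 298
sL = 60/450 = 2/15
sR = 60/298 = 30/149
mL = -1/2·sL + -1·sR = -599/2235
mR = 0·sL + -1/2·sR = -15/149

2/15 30/149 -599/2235 -15/149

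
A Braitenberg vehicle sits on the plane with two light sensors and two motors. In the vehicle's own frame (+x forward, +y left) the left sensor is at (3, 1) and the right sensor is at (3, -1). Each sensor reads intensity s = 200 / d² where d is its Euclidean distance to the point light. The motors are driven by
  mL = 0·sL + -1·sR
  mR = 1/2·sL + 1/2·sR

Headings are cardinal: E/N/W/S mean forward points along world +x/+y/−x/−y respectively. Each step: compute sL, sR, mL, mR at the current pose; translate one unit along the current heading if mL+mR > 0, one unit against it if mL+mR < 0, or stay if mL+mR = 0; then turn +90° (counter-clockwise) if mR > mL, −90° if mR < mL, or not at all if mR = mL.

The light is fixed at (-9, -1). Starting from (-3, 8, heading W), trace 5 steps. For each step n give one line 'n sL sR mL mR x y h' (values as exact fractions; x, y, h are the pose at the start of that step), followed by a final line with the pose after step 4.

0 200/73 200/109 -200/109 18200/7957 -3 8 W
1 25/9 50/13 -50/13 775/234 -4 8 S
2 40/37 40/29 -40/29 1320/1073 -4 9 E
3 100/89 100/97 -100/97 9300/8633 -5 9 N
4 200/101 40/29 -40/29 4920/2929 -5 10 W
final -6 10 S

n=0: pose=(-3,8,W); sL=200/73, sR=200/109; mL=-200/109, mR=18200/7957; mL+mR=3600/7957 → advance +1; mR−mL=32800/7957 → turn +1·90°
n=1: pose=(-4,8,S); sL=25/9, sR=50/13; mL=-50/13, mR=775/234; mL+mR=-125/234 → advance -1; mR−mL=1675/234 → turn +1·90°
n=2: pose=(-4,9,E); sL=40/37, sR=40/29; mL=-40/29, mR=1320/1073; mL+mR=-160/1073 → advance -1; mR−mL=2800/1073 → turn +1·90°
n=3: pose=(-5,9,N); sL=100/89, sR=100/97; mL=-100/97, mR=9300/8633; mL+mR=400/8633 → advance +1; mR−mL=18200/8633 → turn +1·90°
n=4: pose=(-5,10,W); sL=200/101, sR=40/29; mL=-40/29, mR=4920/2929; mL+mR=880/2929 → advance +1; mR−mL=8960/2929 → turn +1·90°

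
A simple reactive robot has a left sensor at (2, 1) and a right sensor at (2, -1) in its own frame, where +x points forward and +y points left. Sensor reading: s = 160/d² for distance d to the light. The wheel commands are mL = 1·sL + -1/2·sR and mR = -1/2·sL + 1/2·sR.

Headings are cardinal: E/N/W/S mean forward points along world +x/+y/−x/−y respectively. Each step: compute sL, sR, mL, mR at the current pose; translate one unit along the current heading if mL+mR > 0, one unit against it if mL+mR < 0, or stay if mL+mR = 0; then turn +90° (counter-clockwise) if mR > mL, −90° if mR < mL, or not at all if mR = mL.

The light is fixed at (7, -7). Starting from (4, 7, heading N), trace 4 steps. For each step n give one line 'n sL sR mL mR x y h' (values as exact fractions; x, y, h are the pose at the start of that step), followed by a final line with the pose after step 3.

0 10/17 8/13 62/221 3/221 4 7 N
1 160/257 160/197 10960/50629 4800/50629 4 8 E
2 16/17 80/89 744/1513 -32/1513 5 8 S
3 32/37 160/241 4752/8917 -896/8917 5 7 W
final 4 7 N

n=0: pose=(4,7,N); sL=10/17, sR=8/13; mL=62/221, mR=3/221; mL+mR=5/17 → advance +1; mR−mL=-59/221 → turn -1·90°
n=1: pose=(4,8,E); sL=160/257, sR=160/197; mL=10960/50629, mR=4800/50629; mL+mR=80/257 → advance +1; mR−mL=-6160/50629 → turn -1·90°
n=2: pose=(5,8,S); sL=16/17, sR=80/89; mL=744/1513, mR=-32/1513; mL+mR=8/17 → advance +1; mR−mL=-776/1513 → turn -1·90°
n=3: pose=(5,7,W); sL=32/37, sR=160/241; mL=4752/8917, mR=-896/8917; mL+mR=16/37 → advance +1; mR−mL=-5648/8917 → turn -1·90°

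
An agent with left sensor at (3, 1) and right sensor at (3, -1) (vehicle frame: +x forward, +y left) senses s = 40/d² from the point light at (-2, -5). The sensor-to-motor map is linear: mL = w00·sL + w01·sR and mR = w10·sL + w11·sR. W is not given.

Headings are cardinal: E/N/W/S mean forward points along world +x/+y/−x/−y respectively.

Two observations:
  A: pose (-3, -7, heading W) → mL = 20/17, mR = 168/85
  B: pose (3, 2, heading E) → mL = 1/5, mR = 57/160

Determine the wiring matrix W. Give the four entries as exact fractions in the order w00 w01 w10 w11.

0 1/2 1/2 1/2

obs A: pose=(-3,-7,W) → sL=8/5, sR=40/17, mL=20/17, mR=168/85
obs B: pose=(3,2,E) → sL=5/16, sR=2/5, mL=1/5, mR=57/160
sensor matrix S = [[8/5, 40/17], [5/16, 2/5]]; det S = -81/850
solve [mL_A; mL_B] = S·[w00; w01] and [mR_A; mR_B] = S·[w10; w11]:
  w00 = 0, w01 = 1/2, w10 = 1/2, w11 = 1/2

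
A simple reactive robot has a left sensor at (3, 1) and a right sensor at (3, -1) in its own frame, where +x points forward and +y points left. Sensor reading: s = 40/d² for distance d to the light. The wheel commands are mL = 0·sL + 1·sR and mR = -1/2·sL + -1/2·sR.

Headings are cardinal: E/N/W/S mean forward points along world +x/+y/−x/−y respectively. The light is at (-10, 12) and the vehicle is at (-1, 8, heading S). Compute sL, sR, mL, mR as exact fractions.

left sensor world pos  = (0, 5); dL² = 149
right sensor world pos = (-2, 5); dR² = 113
sL = 40/149 = 40/149
sR = 40/113 = 40/113
mL = 0·sL + 1·sR = 40/113
mR = -1/2·sL + -1/2·sR = -5240/16837

40/149 40/113 40/113 -5240/16837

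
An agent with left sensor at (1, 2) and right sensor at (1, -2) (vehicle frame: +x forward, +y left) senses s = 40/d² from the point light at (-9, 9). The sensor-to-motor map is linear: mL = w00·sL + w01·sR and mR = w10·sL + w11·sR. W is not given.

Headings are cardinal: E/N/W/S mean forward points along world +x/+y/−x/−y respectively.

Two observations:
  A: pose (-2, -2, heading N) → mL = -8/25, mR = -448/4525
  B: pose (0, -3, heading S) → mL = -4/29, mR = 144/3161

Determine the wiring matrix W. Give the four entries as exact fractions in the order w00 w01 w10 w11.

obs A: pose=(-2,-2,N) → sL=8/25, sR=40/181, mL=-8/25, mR=-448/4525
obs B: pose=(0,-3,S) → sL=4/29, sR=20/109, mL=-4/29, mR=144/3161
sensor matrix S = [[8/25, 40/181], [4/29, 20/109]]; det S = 80768/2860705
solve [mL_A; mL_B] = S·[w00; w01] and [mR_A; mR_B] = S·[w10; w11]:
  w00 = -1, w01 = 0, w10 = -1, w11 = 1

-1 0 -1 1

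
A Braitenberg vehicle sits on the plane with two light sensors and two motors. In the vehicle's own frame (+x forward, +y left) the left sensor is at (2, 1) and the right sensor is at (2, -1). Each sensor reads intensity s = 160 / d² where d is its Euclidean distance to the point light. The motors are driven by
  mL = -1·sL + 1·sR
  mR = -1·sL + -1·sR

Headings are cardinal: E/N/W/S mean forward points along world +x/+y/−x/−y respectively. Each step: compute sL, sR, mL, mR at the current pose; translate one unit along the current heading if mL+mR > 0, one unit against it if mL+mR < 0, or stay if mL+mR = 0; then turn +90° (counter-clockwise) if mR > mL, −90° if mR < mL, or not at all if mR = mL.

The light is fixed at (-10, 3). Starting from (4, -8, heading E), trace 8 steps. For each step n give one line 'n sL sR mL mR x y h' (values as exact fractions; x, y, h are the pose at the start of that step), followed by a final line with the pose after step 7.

n=0: pose=(4,-8,E); sL=40/89, sR=2/5; mL=-22/445, mR=-378/445; mL+mR=-80/89 → advance -1; mR−mL=-4/5 → turn -1·90°
n=1: pose=(3,-8,S); sL=32/73, sR=160/313; mL=1664/22849, mR=-21696/22849; mL+mR=-64/73 → advance -1; mR−mL=-320/313 → turn -1·90°
n=2: pose=(3,-7,W); sL=80/121, sR=80/101; mL=1600/12221, mR=-17760/12221; mL+mR=-160/121 → advance -1; mR−mL=-160/101 → turn -1·90°
n=3: pose=(4,-7,N); sL=160/233, sR=160/289; mL=-8960/67337, mR=-83520/67337; mL+mR=-320/233 → advance -1; mR−mL=-320/289 → turn -1·90°
n=4: pose=(4,-8,E); sL=40/89, sR=2/5; mL=-22/445, mR=-378/445; mL+mR=-80/89 → advance -1; mR−mL=-4/5 → turn -1·90°
n=5: pose=(3,-8,S); sL=32/73, sR=160/313; mL=1664/22849, mR=-21696/22849; mL+mR=-64/73 → advance -1; mR−mL=-320/313 → turn -1·90°
n=6: pose=(3,-7,W); sL=80/121, sR=80/101; mL=1600/12221, mR=-17760/12221; mL+mR=-160/121 → advance -1; mR−mL=-160/101 → turn -1·90°
n=7: pose=(4,-7,N); sL=160/233, sR=160/289; mL=-8960/67337, mR=-83520/67337; mL+mR=-320/233 → advance -1; mR−mL=-320/289 → turn -1·90°

0 40/89 2/5 -22/445 -378/445 4 -8 E
1 32/73 160/313 1664/22849 -21696/22849 3 -8 S
2 80/121 80/101 1600/12221 -17760/12221 3 -7 W
3 160/233 160/289 -8960/67337 -83520/67337 4 -7 N
4 40/89 2/5 -22/445 -378/445 4 -8 E
5 32/73 160/313 1664/22849 -21696/22849 3 -8 S
6 80/121 80/101 1600/12221 -17760/12221 3 -7 W
7 160/233 160/289 -8960/67337 -83520/67337 4 -7 N
final 4 -8 E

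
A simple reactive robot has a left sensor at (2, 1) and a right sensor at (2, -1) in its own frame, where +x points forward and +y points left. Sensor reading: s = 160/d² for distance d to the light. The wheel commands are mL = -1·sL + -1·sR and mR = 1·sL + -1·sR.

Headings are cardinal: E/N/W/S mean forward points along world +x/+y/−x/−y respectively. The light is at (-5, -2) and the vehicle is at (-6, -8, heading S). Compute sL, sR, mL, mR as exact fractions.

left sensor world pos  = (-5, -10); dL² = 64
right sensor world pos = (-7, -10); dR² = 68
sL = 160/64 = 5/2
sR = 160/68 = 40/17
mL = -1·sL + -1·sR = -165/34
mR = 1·sL + -1·sR = 5/34

5/2 40/17 -165/34 5/34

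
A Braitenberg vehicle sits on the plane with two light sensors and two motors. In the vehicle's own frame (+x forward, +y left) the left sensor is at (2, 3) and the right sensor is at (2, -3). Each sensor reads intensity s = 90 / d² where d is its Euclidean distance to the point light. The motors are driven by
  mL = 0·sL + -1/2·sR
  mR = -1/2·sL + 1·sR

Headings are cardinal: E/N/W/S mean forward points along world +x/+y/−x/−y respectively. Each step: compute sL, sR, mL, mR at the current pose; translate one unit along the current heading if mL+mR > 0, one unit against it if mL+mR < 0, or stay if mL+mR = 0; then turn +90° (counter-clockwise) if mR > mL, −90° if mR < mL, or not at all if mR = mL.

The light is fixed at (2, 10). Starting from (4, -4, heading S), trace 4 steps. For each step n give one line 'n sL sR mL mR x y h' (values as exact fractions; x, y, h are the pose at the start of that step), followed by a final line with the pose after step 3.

n=0: pose=(4,-4,S); sL=90/281, sR=90/257; mL=-45/257, mR=13725/72217; mL+mR=1080/72217 → advance +1; mR−mL=26370/72217 → turn +1·90°
n=1: pose=(4,-5,E); sL=9/16, sR=9/34; mL=-9/68, mR=-9/544; mL+mR=-81/544 → advance -1; mR−mL=63/544 → turn +1·90°
n=2: pose=(3,-5,N); sL=90/173, sR=18/37; mL=-9/37, mR=1449/6401; mL+mR=-108/6401 → advance -1; mR−mL=3006/6401 → turn +1·90°
n=3: pose=(3,-6,W); sL=45/181, sR=9/17; mL=-9/34, mR=2493/6154; mL+mR=432/3077 → advance +1; mR−mL=2061/3077 → turn +1·90°

0 90/281 90/257 -45/257 13725/72217 4 -4 S
1 9/16 9/34 -9/68 -9/544 4 -5 E
2 90/173 18/37 -9/37 1449/6401 3 -5 N
3 45/181 9/17 -9/34 2493/6154 3 -6 W
final 2 -6 S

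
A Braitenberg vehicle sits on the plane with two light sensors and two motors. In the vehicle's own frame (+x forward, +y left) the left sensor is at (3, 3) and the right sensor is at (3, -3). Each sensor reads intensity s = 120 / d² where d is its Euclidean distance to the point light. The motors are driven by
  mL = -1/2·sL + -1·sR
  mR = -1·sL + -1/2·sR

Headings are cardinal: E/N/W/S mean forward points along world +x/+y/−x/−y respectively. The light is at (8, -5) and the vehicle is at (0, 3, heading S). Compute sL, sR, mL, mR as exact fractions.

left sensor world pos  = (3, 0); dL² = 50
right sensor world pos = (-3, 0); dR² = 146
sL = 120/50 = 12/5
sR = 120/146 = 60/73
mL = -1/2·sL + -1·sR = -738/365
mR = -1·sL + -1/2·sR = -1026/365

12/5 60/73 -738/365 -1026/365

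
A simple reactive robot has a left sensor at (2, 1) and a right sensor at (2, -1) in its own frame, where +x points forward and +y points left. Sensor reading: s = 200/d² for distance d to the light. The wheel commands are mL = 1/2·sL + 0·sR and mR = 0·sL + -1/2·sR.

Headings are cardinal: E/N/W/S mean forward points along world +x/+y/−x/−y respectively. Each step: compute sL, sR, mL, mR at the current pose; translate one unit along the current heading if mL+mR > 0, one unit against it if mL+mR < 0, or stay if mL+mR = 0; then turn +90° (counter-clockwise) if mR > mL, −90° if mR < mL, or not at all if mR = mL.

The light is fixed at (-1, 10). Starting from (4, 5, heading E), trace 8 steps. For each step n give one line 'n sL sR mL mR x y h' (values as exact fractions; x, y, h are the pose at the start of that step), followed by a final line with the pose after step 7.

0 40/13 40/17 20/13 -20/17 4 5 E
1 100/49 100/37 50/49 -50/37 5 5 S
2 200/41 8 100/41 -4 5 6 W
3 5 50/17 5/2 -25/17 6 6 N
4 40/17 200/97 20/17 -100/97 6 7 E
5 100/53 100/37 50/53 -50/37 7 7 S
6 40/9 200/37 20/9 -100/37 7 8 W
7 25/8 2 25/16 -1 8 8 N
final 8 9 E

n=0: pose=(4,5,E); sL=40/13, sR=40/17; mL=20/13, mR=-20/17; mL+mR=80/221 → advance +1; mR−mL=-600/221 → turn -1·90°
n=1: pose=(5,5,S); sL=100/49, sR=100/37; mL=50/49, mR=-50/37; mL+mR=-600/1813 → advance -1; mR−mL=-4300/1813 → turn -1·90°
n=2: pose=(5,6,W); sL=200/41, sR=8; mL=100/41, mR=-4; mL+mR=-64/41 → advance -1; mR−mL=-264/41 → turn -1·90°
n=3: pose=(6,6,N); sL=5, sR=50/17; mL=5/2, mR=-25/17; mL+mR=35/34 → advance +1; mR−mL=-135/34 → turn -1·90°
n=4: pose=(6,7,E); sL=40/17, sR=200/97; mL=20/17, mR=-100/97; mL+mR=240/1649 → advance +1; mR−mL=-3640/1649 → turn -1·90°
n=5: pose=(7,7,S); sL=100/53, sR=100/37; mL=50/53, mR=-50/37; mL+mR=-800/1961 → advance -1; mR−mL=-4500/1961 → turn -1·90°
n=6: pose=(7,8,W); sL=40/9, sR=200/37; mL=20/9, mR=-100/37; mL+mR=-160/333 → advance -1; mR−mL=-1640/333 → turn -1·90°
n=7: pose=(8,8,N); sL=25/8, sR=2; mL=25/16, mR=-1; mL+mR=9/16 → advance +1; mR−mL=-41/16 → turn -1·90°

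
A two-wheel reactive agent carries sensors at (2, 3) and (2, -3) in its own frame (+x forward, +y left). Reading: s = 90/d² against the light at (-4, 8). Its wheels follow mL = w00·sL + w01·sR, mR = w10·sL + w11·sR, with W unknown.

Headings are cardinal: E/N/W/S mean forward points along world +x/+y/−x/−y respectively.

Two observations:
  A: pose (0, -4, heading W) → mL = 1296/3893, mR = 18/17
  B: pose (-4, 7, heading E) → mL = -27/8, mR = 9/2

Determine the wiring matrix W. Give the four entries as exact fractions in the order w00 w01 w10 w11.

obs A: pose=(0,-4,W) → sL=90/229, sR=18/17, mL=1296/3893, mR=18/17
obs B: pose=(-4,7,E) → sL=45/4, sR=9/2, mL=-27/8, mR=9/2
sensor matrix S = [[90/229, 18/17], [45/4, 9/2]]; det S = -78975/7786
solve [mL_A; mL_B] = S·[w00; w01] and [mR_A; mR_B] = S·[w10; w11]:
  w00 = -1/2, w01 = 1/2, w10 = 0, w11 = 1

-1/2 1/2 0 1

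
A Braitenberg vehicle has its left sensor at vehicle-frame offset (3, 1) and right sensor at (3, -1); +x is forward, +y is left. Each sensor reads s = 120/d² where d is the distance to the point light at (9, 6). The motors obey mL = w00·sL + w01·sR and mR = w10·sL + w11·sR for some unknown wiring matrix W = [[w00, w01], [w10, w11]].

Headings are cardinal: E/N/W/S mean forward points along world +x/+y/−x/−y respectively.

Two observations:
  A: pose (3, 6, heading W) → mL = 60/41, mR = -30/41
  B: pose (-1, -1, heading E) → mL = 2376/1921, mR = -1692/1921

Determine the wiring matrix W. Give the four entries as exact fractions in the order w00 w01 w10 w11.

obs A: pose=(3,6,W) → sL=60/41, sR=60/41, mL=60/41, mR=-30/41
obs B: pose=(-1,-1,E) → sL=24/17, sR=120/113, mL=2376/1921, mR=-1692/1921
sensor matrix S = [[60/41, 60/41], [24/17, 120/113]]; det S = -40320/78761
solve [mL_A; mL_B] = S·[w00; w01] and [mR_A; mR_B] = S·[w10; w11]:
  w00 = 1/2, w01 = 1/2, w10 = -1, w11 = 1/2

1/2 1/2 -1 1/2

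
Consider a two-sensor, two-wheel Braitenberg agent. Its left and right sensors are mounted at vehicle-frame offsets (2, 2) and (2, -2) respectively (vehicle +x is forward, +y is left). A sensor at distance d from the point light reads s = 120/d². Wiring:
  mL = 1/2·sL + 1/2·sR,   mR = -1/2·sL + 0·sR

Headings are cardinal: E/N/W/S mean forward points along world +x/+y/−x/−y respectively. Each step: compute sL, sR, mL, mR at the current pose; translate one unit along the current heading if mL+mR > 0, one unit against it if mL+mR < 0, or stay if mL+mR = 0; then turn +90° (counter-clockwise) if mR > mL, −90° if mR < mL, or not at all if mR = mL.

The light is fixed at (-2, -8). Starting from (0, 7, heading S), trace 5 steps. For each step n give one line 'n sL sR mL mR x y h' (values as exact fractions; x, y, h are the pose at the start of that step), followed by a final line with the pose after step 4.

n=0: pose=(0,7,S); sL=24/37, sR=120/169; mL=4248/6253, mR=-12/37; mL+mR=60/169 → advance +1; mR−mL=-6276/6253 → turn -1·90°
n=1: pose=(0,6,W); sL=5/6, sR=15/32; mL=125/192, mR=-5/12; mL+mR=15/64 → advance +1; mR−mL=-205/192 → turn -1·90°
n=2: pose=(-1,6,N); sL=120/257, sR=24/53; mL=6264/13621, mR=-60/257; mL+mR=12/53 → advance +1; mR−mL=-9444/13621 → turn -1·90°
n=3: pose=(-1,7,E); sL=60/149, sR=60/89; mL=7140/13261, mR=-30/149; mL+mR=30/89 → advance +1; mR−mL=-9810/13261 → turn -1·90°
n=4: pose=(0,7,S); sL=24/37, sR=120/169; mL=4248/6253, mR=-12/37; mL+mR=60/169 → advance +1; mR−mL=-6276/6253 → turn -1·90°

0 24/37 120/169 4248/6253 -12/37 0 7 S
1 5/6 15/32 125/192 -5/12 0 6 W
2 120/257 24/53 6264/13621 -60/257 -1 6 N
3 60/149 60/89 7140/13261 -30/149 -1 7 E
4 24/37 120/169 4248/6253 -12/37 0 7 S
final 0 6 W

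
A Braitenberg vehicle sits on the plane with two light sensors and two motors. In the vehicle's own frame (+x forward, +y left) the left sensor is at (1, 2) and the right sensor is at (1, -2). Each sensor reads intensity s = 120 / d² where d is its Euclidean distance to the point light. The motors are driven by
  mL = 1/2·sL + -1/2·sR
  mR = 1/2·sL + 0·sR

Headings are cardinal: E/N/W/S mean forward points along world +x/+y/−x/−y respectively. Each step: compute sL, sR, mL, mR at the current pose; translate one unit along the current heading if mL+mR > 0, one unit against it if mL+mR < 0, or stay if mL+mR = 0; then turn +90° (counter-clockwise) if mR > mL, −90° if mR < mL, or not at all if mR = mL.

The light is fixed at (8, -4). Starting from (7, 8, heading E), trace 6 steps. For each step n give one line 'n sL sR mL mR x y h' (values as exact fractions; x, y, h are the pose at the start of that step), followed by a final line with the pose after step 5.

n=0: pose=(7,8,E); sL=30/49, sR=6/5; mL=-72/245, mR=15/49; mL+mR=3/245 → advance +1; mR−mL=3/5 → turn +1·90°
n=1: pose=(8,8,N); sL=120/173, sR=120/173; mL=0, mR=60/173; mL+mR=60/173 → advance +1; mR−mL=60/173 → turn +1·90°
n=2: pose=(8,9,W); sL=60/61, sR=60/113; mL=1560/6893, mR=30/61; mL+mR=4950/6893 → advance +1; mR−mL=30/113 → turn +1·90°
n=3: pose=(7,9,S); sL=24/29, sR=40/51; mL=32/1479, mR=12/29; mL+mR=644/1479 → advance +1; mR−mL=20/51 → turn +1·90°
n=4: pose=(7,8,E); sL=30/49, sR=6/5; mL=-72/245, mR=15/49; mL+mR=3/245 → advance +1; mR−mL=3/5 → turn +1·90°
n=5: pose=(8,8,N); sL=120/173, sR=120/173; mL=0, mR=60/173; mL+mR=60/173 → advance +1; mR−mL=60/173 → turn +1·90°

0 30/49 6/5 -72/245 15/49 7 8 E
1 120/173 120/173 0 60/173 8 8 N
2 60/61 60/113 1560/6893 30/61 8 9 W
3 24/29 40/51 32/1479 12/29 7 9 S
4 30/49 6/5 -72/245 15/49 7 8 E
5 120/173 120/173 0 60/173 8 8 N
final 8 9 W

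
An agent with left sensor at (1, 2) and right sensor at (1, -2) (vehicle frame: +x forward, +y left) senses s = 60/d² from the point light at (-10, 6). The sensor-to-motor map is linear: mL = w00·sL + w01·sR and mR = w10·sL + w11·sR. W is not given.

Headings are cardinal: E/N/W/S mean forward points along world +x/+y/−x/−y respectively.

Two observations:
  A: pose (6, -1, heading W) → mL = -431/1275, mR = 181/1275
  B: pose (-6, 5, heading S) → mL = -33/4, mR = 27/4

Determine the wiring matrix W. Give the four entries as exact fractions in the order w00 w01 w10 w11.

-1/2 -1 -1/2 1

obs A: pose=(6,-1,W) → sL=10/51, sR=6/25, mL=-431/1275, mR=181/1275
obs B: pose=(-6,5,S) → sL=3/2, sR=15/2, mL=-33/4, mR=27/4
sensor matrix S = [[10/51, 6/25], [3/2, 15/2]]; det S = 472/425
solve [mL_A; mL_B] = S·[w00; w01] and [mR_A; mR_B] = S·[w10; w11]:
  w00 = -1/2, w01 = -1, w10 = -1/2, w11 = 1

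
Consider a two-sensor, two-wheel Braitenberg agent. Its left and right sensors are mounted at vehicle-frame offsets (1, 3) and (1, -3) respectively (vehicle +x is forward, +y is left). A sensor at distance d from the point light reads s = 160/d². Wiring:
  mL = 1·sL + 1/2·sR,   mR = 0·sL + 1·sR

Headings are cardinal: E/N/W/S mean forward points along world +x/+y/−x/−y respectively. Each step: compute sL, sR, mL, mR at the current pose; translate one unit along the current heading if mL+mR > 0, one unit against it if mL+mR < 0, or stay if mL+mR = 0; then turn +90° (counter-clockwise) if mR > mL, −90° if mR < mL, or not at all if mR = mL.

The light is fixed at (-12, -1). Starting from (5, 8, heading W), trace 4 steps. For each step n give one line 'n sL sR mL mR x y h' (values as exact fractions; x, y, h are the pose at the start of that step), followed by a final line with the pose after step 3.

0 40/73 2/5 273/365 2/5 5 8 W
1 160/269 160/461 95280/124009 160/461 4 8 N
2 80/229 80/169 22680/38701 80/169 4 9 E
3 160/481 160/277 82800/133237 160/277 5 9 S
final 5 8 W

n=0: pose=(5,8,W); sL=40/73, sR=2/5; mL=273/365, mR=2/5; mL+mR=419/365 → advance +1; mR−mL=-127/365 → turn -1·90°
n=1: pose=(4,8,N); sL=160/269, sR=160/461; mL=95280/124009, mR=160/461; mL+mR=138320/124009 → advance +1; mR−mL=-52240/124009 → turn -1·90°
n=2: pose=(4,9,E); sL=80/229, sR=80/169; mL=22680/38701, mR=80/169; mL+mR=41000/38701 → advance +1; mR−mL=-4360/38701 → turn -1·90°
n=3: pose=(5,9,S); sL=160/481, sR=160/277; mL=82800/133237, mR=160/277; mL+mR=159760/133237 → advance +1; mR−mL=-5840/133237 → turn -1·90°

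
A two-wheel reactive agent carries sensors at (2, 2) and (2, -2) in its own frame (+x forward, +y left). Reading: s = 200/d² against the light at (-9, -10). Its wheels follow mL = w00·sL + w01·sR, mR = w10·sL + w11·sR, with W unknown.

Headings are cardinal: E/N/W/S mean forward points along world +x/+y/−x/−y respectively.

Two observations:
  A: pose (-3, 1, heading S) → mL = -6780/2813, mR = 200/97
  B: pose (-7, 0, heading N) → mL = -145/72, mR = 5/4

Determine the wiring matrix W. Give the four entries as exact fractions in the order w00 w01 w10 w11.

obs A: pose=(-3,1,S) → sL=40/29, sR=200/97, mL=-6780/2813, mR=200/97
obs B: pose=(-7,0,N) → sL=25/18, sR=5/4, mL=-145/72, mR=5/4
sensor matrix S = [[40/29, 200/97], [25/18, 5/4]]; det S = -28850/25317
solve [mL_A; mL_B] = S·[w00; w01] and [mR_A; mR_B] = S·[w10; w11]:
  w00 = -1, w01 = -1/2, w10 = 0, w11 = 1

-1 -1/2 0 1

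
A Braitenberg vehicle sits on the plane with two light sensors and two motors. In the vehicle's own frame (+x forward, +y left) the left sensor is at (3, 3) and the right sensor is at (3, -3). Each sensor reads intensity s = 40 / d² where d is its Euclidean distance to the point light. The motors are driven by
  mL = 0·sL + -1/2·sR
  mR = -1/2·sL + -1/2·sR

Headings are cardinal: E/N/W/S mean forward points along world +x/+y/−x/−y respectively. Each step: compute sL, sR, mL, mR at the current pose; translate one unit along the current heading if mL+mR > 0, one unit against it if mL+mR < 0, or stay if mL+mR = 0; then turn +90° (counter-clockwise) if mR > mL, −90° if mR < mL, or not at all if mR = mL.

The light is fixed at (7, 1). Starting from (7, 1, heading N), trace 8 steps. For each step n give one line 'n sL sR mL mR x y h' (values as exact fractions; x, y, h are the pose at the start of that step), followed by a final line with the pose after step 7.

0 20/9 20/9 -10/9 -20/9 7 1 N
1 40/13 8/5 -4/5 -152/65 7 0 E
2 2 5/4 -5/8 -13/8 6 0 S
3 8/5 8/5 -4/5 -8/5 6 1 W
4 20/9 20/9 -10/9 -20/9 7 1 N
5 40/13 8/5 -4/5 -152/65 7 0 E
6 2 5/4 -5/8 -13/8 6 0 S
7 8/5 8/5 -4/5 -8/5 6 1 W
final 7 1 N

n=0: pose=(7,1,N); sL=20/9, sR=20/9; mL=-10/9, mR=-20/9; mL+mR=-10/3 → advance -1; mR−mL=-10/9 → turn -1·90°
n=1: pose=(7,0,E); sL=40/13, sR=8/5; mL=-4/5, mR=-152/65; mL+mR=-204/65 → advance -1; mR−mL=-20/13 → turn -1·90°
n=2: pose=(6,0,S); sL=2, sR=5/4; mL=-5/8, mR=-13/8; mL+mR=-9/4 → advance -1; mR−mL=-1 → turn -1·90°
n=3: pose=(6,1,W); sL=8/5, sR=8/5; mL=-4/5, mR=-8/5; mL+mR=-12/5 → advance -1; mR−mL=-4/5 → turn -1·90°
n=4: pose=(7,1,N); sL=20/9, sR=20/9; mL=-10/9, mR=-20/9; mL+mR=-10/3 → advance -1; mR−mL=-10/9 → turn -1·90°
n=5: pose=(7,0,E); sL=40/13, sR=8/5; mL=-4/5, mR=-152/65; mL+mR=-204/65 → advance -1; mR−mL=-20/13 → turn -1·90°
n=6: pose=(6,0,S); sL=2, sR=5/4; mL=-5/8, mR=-13/8; mL+mR=-9/4 → advance -1; mR−mL=-1 → turn -1·90°
n=7: pose=(6,1,W); sL=8/5, sR=8/5; mL=-4/5, mR=-8/5; mL+mR=-12/5 → advance -1; mR−mL=-4/5 → turn -1·90°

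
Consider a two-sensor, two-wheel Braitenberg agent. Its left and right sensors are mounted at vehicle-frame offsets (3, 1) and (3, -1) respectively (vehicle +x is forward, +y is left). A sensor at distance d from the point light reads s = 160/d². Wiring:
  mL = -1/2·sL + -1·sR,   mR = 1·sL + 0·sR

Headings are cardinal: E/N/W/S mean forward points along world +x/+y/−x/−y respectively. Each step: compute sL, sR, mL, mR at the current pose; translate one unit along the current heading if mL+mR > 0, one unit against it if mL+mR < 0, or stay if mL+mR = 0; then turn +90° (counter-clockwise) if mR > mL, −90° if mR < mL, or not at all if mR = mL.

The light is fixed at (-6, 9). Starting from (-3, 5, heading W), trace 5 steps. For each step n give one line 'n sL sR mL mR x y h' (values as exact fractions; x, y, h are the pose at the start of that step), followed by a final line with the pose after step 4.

n=0: pose=(-3,5,W); sL=32/5, sR=160/9; mL=-944/45, mR=32/5; mL+mR=-656/45 → advance -1; mR−mL=1232/45 → turn +1·90°
n=1: pose=(-2,5,S); sL=80/37, sR=80/29; mL=-4120/1073, mR=80/37; mL+mR=-1800/1073 → advance -1; mR−mL=6440/1073 → turn +1·90°
n=2: pose=(-2,6,E); sL=160/53, sR=32/13; mL=-2736/689, mR=160/53; mL+mR=-656/689 → advance -1; mR−mL=4816/689 → turn +1·90°
n=3: pose=(-3,6,N); sL=40, sR=10; mL=-30, mR=40; mL+mR=10 → advance +1; mR−mL=70 → turn +1·90°
n=4: pose=(-3,7,W); sL=160/9, sR=160; mL=-1520/9, mR=160/9; mL+mR=-1360/9 → advance -1; mR−mL=560/3 → turn +1·90°

0 32/5 160/9 -944/45 32/5 -3 5 W
1 80/37 80/29 -4120/1073 80/37 -2 5 S
2 160/53 32/13 -2736/689 160/53 -2 6 E
3 40 10 -30 40 -3 6 N
4 160/9 160 -1520/9 160/9 -3 7 W
final -2 7 S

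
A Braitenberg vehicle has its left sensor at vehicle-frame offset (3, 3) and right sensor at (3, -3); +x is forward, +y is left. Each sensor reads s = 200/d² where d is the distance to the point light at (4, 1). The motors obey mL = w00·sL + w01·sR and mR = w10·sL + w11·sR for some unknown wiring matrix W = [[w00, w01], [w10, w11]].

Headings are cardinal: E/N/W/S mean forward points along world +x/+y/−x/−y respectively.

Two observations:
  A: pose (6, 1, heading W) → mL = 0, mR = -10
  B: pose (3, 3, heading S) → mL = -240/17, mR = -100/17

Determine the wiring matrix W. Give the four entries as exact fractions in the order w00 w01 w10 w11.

obs A: pose=(6,1,W) → sL=20, sR=20, mL=0, mR=-10
obs B: pose=(3,3,S) → sL=40, sR=200/17, mL=-240/17, mR=-100/17
sensor matrix S = [[20, 20], [40, 200/17]]; det S = -9600/17
solve [mL_A; mL_B] = S·[w00; w01] and [mR_A; mR_B] = S·[w10; w11]:
  w00 = -1/2, w01 = 1/2, w10 = 0, w11 = -1/2

-1/2 1/2 0 -1/2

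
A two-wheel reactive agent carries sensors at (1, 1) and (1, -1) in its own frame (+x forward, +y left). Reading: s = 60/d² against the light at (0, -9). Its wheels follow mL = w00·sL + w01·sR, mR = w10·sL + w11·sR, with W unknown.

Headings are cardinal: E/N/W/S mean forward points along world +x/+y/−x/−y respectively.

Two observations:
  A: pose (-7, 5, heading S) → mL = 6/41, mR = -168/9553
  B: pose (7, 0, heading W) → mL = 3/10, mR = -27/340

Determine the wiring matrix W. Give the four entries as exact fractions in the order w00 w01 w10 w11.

obs A: pose=(-7,5,S) → sL=12/41, sR=60/233, mL=6/41, mR=-168/9553
obs B: pose=(7,0,W) → sL=3/5, sR=15/34, mL=3/10, mR=-27/340
sensor matrix S = [[12/41, 60/233], [3/5, 15/34]]; det S = -4122/162401
solve [mL_A; mL_B] = S·[w00; w01] and [mR_A; mR_B] = S·[w10; w11]:
  w00 = 1/2, w01 = 0, w10 = -1/2, w11 = 1/2

1/2 0 -1/2 1/2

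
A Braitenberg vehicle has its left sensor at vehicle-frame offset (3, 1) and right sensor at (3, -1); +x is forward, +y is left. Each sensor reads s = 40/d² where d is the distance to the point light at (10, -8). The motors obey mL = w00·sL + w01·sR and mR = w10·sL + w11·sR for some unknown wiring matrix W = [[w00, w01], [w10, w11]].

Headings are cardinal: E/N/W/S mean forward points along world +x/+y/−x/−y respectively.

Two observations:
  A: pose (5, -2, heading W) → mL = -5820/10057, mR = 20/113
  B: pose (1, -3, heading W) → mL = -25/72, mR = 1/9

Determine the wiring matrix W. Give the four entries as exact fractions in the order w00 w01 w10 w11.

-1/2 -1 0 1/2

obs A: pose=(5,-2,W) → sL=40/89, sR=40/113, mL=-5820/10057, mR=20/113
obs B: pose=(1,-3,W) → sL=1/4, sR=2/9, mL=-25/72, mR=1/9
sensor matrix S = [[40/89, 40/113], [1/4, 2/9]]; det S = 1030/90513
solve [mL_A; mL_B] = S·[w00; w01] and [mR_A; mR_B] = S·[w10; w11]:
  w00 = -1/2, w01 = -1, w10 = 0, w11 = 1/2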